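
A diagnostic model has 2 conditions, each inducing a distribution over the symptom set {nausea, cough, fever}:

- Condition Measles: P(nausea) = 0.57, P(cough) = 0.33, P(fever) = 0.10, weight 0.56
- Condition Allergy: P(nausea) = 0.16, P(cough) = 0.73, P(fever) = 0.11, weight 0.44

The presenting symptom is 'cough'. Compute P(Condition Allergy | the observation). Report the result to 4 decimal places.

0.6348

Posterior ∝ prior × likelihood, so P(k | x) ∝ π_k f_k(x); normalise over all components.
Component likelihoods at x = 'cough':
  L_Measles = 0.33
  L_Allergy = 0.73
Prior × likelihood for each component:
  π_Measles·L_Measles = 0.56 × 0.33 = 0.1848
  π_Allergy·L_Allergy = 0.44 × 0.73 = 0.3212
Evidence: 0.1848 + 0.3212 = 0.506
P(Condition Allergy | the observation) = 0.3212 / 0.506 ≈ 0.6348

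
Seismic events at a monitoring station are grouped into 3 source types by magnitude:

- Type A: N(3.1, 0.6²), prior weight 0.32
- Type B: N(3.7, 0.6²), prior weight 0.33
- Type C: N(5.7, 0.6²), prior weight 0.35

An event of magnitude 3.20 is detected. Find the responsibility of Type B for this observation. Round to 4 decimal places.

P(component k | x) = π_k·f_k(x) / marginal(x), where marginal(x) = Σ_j π_j·f_j(x).
Normal densities:
  f_A = 0.655733
  f_B = 0.469853
  f_C = 0.000112938
Prior × likelihood for each component:
  π_A·f_A = 0.32 × 0.655733 = 0.209835
  π_B·f_B = 0.33 × 0.469853 = 0.155052
  π_C·f_C = 0.35 × 0.000112938 = 3.95284e-05
Sum: 0.209835 + 0.155052 + 3.95284e-05 = 0.364926
P(Type B | x) = 0.155052 / 0.364926 ≈ 0.4249

0.4249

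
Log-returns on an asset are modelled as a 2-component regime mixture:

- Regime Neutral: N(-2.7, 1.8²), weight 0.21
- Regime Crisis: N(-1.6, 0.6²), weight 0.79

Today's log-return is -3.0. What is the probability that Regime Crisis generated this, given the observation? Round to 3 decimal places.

P(component k | x) = π_k·f_k(x) / marginal(x), where marginal(x) = Σ_j π_j·f_j(x).
Component likelihoods at x = -3.0:
  p_Neutral = (1/(1.8·√(2π)))·exp(−(-3.0−-2.7)²/(2·1.8²)) = 0.221635·exp(-0.01389) = 0.218578
  p_Crisis = (1/(0.6·√(2π)))·exp(−(-3.0−-1.6)²/(2·0.6²)) = 0.664904·exp(-2.72222) = 0.0437031
Multiply by the mixture weights:
  π_Neutral·p_Neutral = 0.21 × 0.218578 = 0.0459013
  π_Crisis·p_Crisis = 0.79 × 0.0437031 = 0.0345255
Sum: 0.0459013 + 0.0345255 = 0.0804268
So the posterior for Regime Crisis is 0.0345255 / 0.0804268 ≈ 0.429.

0.429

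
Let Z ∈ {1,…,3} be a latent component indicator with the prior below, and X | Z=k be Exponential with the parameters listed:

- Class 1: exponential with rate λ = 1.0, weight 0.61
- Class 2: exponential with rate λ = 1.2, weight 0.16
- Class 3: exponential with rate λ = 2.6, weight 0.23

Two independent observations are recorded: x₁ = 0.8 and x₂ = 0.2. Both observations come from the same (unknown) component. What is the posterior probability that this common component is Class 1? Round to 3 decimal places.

0.548

Apply Bayes' rule: the posterior for each component is proportional to its prior times its likelihood at x.
Since both observations come from the same component, the likelihood for component k is f_k(x₁)·f_k(x₂).
  p_1 = [1.0·e^(−1.0·0.8) = 1.0·e^(−0.8000) = 0.449329] × [0.818731] = 0.367879
  p_2 = [1.2·e^(−1.2·0.8) = 1.2·e^(−0.9600) = 0.459471] × [0.943953] = 0.43372
  p_3 = [2.6·e^(−2.6·0.8) = 2.6·e^(−2.0800) = 0.324819] × [1.54575] = 0.502089
Weight by the priors:
  π_1·p_1 = 0.61 × 0.367879 = 0.224406
  π_2·p_2 = 0.16 × 0.43372 = 0.0693951
  π_3·p_3 = 0.23 × 0.502089 = 0.115481
Evidence: 0.224406 + 0.0693951 + 0.115481 = 0.409282
So the posterior for Class 1 is 0.224406 / 0.409282 ≈ 0.548.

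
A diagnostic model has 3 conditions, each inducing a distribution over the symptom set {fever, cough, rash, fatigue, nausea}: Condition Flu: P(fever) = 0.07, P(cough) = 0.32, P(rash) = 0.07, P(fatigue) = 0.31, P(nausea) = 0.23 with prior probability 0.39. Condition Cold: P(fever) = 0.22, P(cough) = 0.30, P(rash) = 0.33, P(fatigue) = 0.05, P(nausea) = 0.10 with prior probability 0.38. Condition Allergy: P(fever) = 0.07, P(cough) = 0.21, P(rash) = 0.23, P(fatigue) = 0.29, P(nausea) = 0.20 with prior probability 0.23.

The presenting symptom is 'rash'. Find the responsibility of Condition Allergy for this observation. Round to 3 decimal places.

The responsibility of component k is π_k f_k(x) divided by Σ_j π_j f_j(x).
Evaluate each component's likelihood at the observed value:
  L_Flu = 0.07
  L_Cold = 0.33
  L_Allergy = 0.23
Weight by the priors:
  π_Flu·L_Flu = 0.39 × 0.07 = 0.0273
  π_Cold·L_Cold = 0.38 × 0.33 = 0.1254
  π_Allergy·L_Allergy = 0.23 × 0.23 = 0.0529
Evidence: 0.0273 + 0.1254 + 0.0529 = 0.2056
P(Condition Allergy | x) = 0.0529 / 0.2056 ≈ 0.257

0.257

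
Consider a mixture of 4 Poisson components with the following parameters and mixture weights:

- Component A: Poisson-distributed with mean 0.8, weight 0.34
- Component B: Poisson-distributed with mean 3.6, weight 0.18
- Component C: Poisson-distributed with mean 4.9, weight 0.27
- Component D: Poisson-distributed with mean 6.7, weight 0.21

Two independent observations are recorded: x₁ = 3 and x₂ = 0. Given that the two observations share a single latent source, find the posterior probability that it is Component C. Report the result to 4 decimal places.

0.0407

By Bayes' theorem, P(k | x) = π_k f_k(x) / Σ_j π_j f_j(x).
Since both observations come from the same component, the likelihood for component k is f_k(x₁)·f_k(x₂).
  p_A = [0.0383427] × [0.449329] = 0.0172285
  p_B = [0.212469] × [0.0273237] = 0.00580545
  p_C = [0.146014] × [0.00744658] = 0.0010873
  p_D = [0.0617021] × [0.00123091] = 7.59499e-05
Multiply by the mixture weights:
  π_A·p_A = 0.34 × 0.0172285 = 0.00585769
  π_B·p_B = 0.18 × 0.00580545 = 0.00104498
  π_C·p_C = 0.27 × 0.0010873 = 0.000293572
  π_D·p_D = 0.21 × 7.59499e-05 = 1.59495e-05
Marginal: 0.00585769 + 0.00104498 + 0.000293572 + 1.59495e-05 = 0.00721219
P(Component C | x) ≈ 0.0407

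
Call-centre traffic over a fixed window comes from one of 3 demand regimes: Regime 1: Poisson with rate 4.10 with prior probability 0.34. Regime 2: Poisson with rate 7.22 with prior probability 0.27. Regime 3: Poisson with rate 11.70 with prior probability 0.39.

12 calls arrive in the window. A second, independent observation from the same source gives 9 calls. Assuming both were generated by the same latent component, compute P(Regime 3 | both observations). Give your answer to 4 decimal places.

By Bayes' theorem, P(k | x) = π_k f_k(x) / Σ_j π_j f_j(x).
Since both observations come from the same component, the likelihood for component k is f_k(x₁)·f_k(x₂).
  f_1 = [e^(−4.10)·4.10^12/12! = 0.00078066] × [0.0149515] = 1.1672e-05
  f_2 = [e^(−7.22)·7.22^12/12! = 0.0306551] × [0.107514] = 0.00329586
  f_3 = [e^(−11.70)·11.70^12/12! = 0.113933] × [0.0938997] = 0.0106982
Weight by the priors:
  π_1·f_1 = 0.34 × 1.1672e-05 = 3.96849e-06
  π_2·f_2 = 0.27 × 0.00329586 = 0.000889882
  π_3·f_3 = 0.39 × 0.0106982 = 0.00417231
Marginal: 3.96849e-06 + 0.000889882 + 0.00417231 = 0.00506616
P(Regime 3 | x₁, x₂) ≈ 0.8236

0.8236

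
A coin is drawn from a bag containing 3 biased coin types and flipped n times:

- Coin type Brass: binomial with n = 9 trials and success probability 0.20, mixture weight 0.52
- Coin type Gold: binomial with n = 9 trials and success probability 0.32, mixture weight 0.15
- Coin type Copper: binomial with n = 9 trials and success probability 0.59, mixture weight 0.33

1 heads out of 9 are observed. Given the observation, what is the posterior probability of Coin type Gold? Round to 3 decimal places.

Posterior ∝ prior × likelihood, so P(k | x) ∝ π_k f_k(x); normalise over all components.
Component likelihoods at x = 1 heads out of 9:
  L_Brass = 0.30199
  L_Gold = 0.131663
  L_Copper = 0.00424
Unnormalised posteriors:
  π_Brass·L_Brass = 0.52 × 0.30199 = 0.157035
  π_Gold·L_Gold = 0.15 × 0.131663 = 0.0197495
  π_Copper·L_Copper = 0.33 × 0.00424 = 0.0013992
Sum: 0.157035 + 0.0197495 + 0.0013992 = 0.178183
So the posterior for Coin type Gold is 0.0197495 / 0.178183 ≈ 0.111.

0.111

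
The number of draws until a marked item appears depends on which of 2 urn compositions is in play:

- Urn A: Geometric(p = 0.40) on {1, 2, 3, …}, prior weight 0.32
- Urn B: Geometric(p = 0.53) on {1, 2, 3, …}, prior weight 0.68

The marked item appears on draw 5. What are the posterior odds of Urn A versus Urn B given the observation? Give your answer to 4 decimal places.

Since P(k|x) ∝ w_k f_k(x), the posterior odds are w_i f_i(x) / (w_j f_j(x)).
Component likelihoods at x = 5:
  p_A = 0.05184
  p_B = 0.0258623
Odds = (0.32/0.68) × (0.05184/0.0258623) = 0.470588 × 2.00446 ≈ 0.9433

0.9433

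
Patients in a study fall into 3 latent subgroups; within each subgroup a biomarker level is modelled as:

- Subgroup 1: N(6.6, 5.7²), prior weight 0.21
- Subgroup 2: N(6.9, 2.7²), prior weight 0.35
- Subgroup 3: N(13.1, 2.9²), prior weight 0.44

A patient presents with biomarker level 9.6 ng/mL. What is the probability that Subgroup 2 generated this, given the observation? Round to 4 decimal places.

The responsibility of component k is w_k f_k(x) divided by Σ_j w_j f_j(x).
Evaluate each component's likelihood at the observed value:
  f_1 = 0.0609374
  f_2 = 0.0896188
  f_3 = 0.0664073
Prior × likelihood for each component:
  w_1·f_1 = 0.21 × 0.0609374 = 0.0127968
  w_2·f_2 = 0.35 × 0.0896188 = 0.0313666
  w_3·f_3 = 0.44 × 0.0664073 = 0.0292192
Evidence: 0.0127968 + 0.0313666 + 0.0292192 = 0.0733826
Responsibility of Subgroup 2: 0.0313666 / 0.0733826 ≈ 0.4274

0.4274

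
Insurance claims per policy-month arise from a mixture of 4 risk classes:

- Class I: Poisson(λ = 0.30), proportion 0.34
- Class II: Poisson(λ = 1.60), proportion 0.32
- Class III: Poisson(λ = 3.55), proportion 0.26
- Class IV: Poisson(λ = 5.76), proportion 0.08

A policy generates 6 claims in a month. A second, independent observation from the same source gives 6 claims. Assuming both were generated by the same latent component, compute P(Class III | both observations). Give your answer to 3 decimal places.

0.447

The responsibility of component k is π_k f_k(x) divided by Σ_j π_j f_j(x).
Since both observations come from the same component, the likelihood for component k is f_k(x₁)·f_k(x₂).
  L_I = [e^(−0.30)·0.30^6/6! = 7.50078e-07] × [7.50078e-07] = 5.62618e-13
  L_II = [e^(−1.60)·1.60^6/6! = 0.00470453] × [0.00470453] = 2.21326e-05
  L_III = [e^(−3.55)·3.55^6/6! = 0.0798532] × [0.0798532] = 0.00637653
  L_IV = [e^(−5.76)·5.76^6/6! = 0.159833] × [0.159833] = 0.0255466
Multiply by the mixture weights:
  π_I·L_I = 0.34 × 5.62618e-13 = 1.9129e-13
  π_II·L_II = 0.32 × 2.21326e-05 = 7.08243e-06
  π_III·L_III = 0.26 × 0.00637653 = 0.0016579
  π_IV·L_IV = 0.08 × 0.0255466 = 0.00204372
Denominator: 1.9129e-13 + 7.08243e-06 + 0.0016579 + 0.00204372 = 0.0037087
So the posterior for Class III is 0.0016579 / 0.0037087 ≈ 0.447.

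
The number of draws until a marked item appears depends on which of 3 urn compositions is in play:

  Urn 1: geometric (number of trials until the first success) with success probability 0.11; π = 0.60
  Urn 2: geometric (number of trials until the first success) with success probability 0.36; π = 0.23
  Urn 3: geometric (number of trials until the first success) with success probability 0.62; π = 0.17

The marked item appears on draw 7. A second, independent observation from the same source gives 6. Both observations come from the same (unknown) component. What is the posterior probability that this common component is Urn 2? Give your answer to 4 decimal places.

0.0984

By Bayes' theorem, P(k | x) = π_k f_k(x) / Σ_j π_j f_j(x).
Since both observations come from the same component, the likelihood for component k is f_k(x₁)·f_k(x₂).
  L_1 = [0.11·(1−0.11)^6 = 0.11·0.496981 = 0.0546679] × [0.0614247] = 0.00335796
  L_2 = [0.36·(1−0.36)^6 = 0.36·0.0687195 = 0.024739] × [0.0386547] = 0.000956279
  L_3 = [0.62·(1−0.62)^6 = 0.62·0.00301094 = 0.00186678] × [0.00491258] = 9.17071e-06
Unnormalised posteriors:
  π_1·L_1 = 0.60 × 0.00335796 = 0.00201478
  π_2·L_2 = 0.23 × 0.000956279 = 0.000219944
  π_3·L_3 = 0.17 × 9.17071e-06 = 1.55902e-06
Evidence: 0.00201478 + 0.000219944 + 1.55902e-06 = 0.00223628
Responsibility of Urn 2: 0.000219944 / 0.00223628 ≈ 0.0984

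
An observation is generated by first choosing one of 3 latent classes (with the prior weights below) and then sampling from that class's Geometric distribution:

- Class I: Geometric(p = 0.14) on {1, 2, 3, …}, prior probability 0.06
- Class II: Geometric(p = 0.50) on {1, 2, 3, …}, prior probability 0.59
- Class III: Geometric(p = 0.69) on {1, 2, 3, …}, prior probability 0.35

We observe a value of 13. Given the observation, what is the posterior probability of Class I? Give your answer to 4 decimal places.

Apply Bayes' rule: the posterior for each component is proportional to its prior times its likelihood at x.
Geometric probabilities:
  f_I = 0.14·(1−0.14)^12 = 0.14·0.163675 = 0.0229145
  f_II = 0.50·(1−0.50)^12 = 0.50·0.000244141 = 0.00012207
  f_III = 0.69·(1−0.69)^12 = 0.69·7.87663e-07 = 5.43487e-07
Multiply by the mixture weights:
  π_I·f_I = 0.06 × 0.0229145 = 0.00137487
  π_II·f_II = 0.59 × 0.00012207 = 7.20215e-05
  π_III·f_III = 0.35 × 5.43487e-07 = 1.90221e-07
Denominator: 0.00137487 + 7.20215e-05 + 1.90221e-07 = 0.00144708
P(Class I | 13) = 0.00137487 / 0.00144708 ≈ 0.9501

0.9501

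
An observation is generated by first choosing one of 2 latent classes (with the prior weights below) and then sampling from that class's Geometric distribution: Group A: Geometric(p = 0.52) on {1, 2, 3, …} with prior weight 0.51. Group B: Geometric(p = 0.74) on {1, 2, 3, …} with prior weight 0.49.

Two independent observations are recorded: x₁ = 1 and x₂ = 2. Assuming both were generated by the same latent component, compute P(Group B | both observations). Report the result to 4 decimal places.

By Bayes' theorem, P(k | x) = π_k f_k(x) / Σ_j π_j f_j(x).
Since both observations come from the same component, the likelihood for component k is f_k(x₁)·f_k(x₂).
  p_A = [0.52] × [0.2496] = 0.129792
  p_B = [0.74] × [0.1924] = 0.142376
Multiply by the mixture weights:
  π_A·p_A = 0.51 × 0.129792 = 0.0661939
  π_B·p_B = 0.49 × 0.142376 = 0.0697642
Marginal: 0.0661939 + 0.0697642 = 0.135958
So the posterior for Group B is 0.0697642 / 0.135958 ≈ 0.5131.

0.5131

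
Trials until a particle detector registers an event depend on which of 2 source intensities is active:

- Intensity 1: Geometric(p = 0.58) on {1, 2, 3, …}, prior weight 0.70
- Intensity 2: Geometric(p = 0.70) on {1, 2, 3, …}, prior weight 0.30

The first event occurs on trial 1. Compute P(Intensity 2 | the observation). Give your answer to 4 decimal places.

0.3409

Apply Bayes' rule: the posterior for each component is proportional to its prior times its likelihood at x.
Component likelihoods at x = 1:
  f_1 = 0.58·(1−0.58)^0 = 0.58·1 = 0.58
  f_2 = 0.70·(1−0.70)^0 = 0.70·1 = 0.7
Multiply by the mixture weights:
  π_1·f_1 = 0.70 × 0.58 = 0.406
  π_2·f_2 = 0.30 × 0.7 = 0.21
Sum: 0.406 + 0.21 = 0.616
So the posterior for Intensity 2 is 0.21 / 0.616 ≈ 0.3409.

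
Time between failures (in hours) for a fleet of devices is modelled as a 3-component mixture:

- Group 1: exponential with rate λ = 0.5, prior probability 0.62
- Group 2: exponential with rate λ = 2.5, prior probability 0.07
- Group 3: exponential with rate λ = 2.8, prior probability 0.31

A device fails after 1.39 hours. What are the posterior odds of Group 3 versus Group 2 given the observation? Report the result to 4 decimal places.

Posterior odds = (π_i f_i(x)) / (π_j f_j(x)); the normalising sum cancels.
Exponential densities:
  L_1 = 0.249537
  L_2 = 0.0774046
  L_3 = 0.0571326
0.0177111 / 0.00541832 ≈ 3.2687

3.2687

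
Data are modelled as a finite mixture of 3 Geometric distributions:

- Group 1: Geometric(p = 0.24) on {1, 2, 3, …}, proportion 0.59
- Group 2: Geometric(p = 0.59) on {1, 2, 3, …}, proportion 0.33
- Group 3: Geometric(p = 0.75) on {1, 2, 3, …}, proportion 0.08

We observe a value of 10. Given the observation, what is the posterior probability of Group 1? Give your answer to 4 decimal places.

Posterior ∝ prior × likelihood, so P(k | x) ∝ w_k f_k(x); normalise over all components.
Evaluate each component's likelihood at the observed value:
  p_1 = 0.24·(1−0.24)^9 = 0.24·0.0845906 = 0.0203018
  p_2 = 0.59·(1−0.59)^9 = 0.59·0.000327382 = 0.000193155
  p_3 = 0.75·(1−0.75)^9 = 0.75·3.8147e-06 = 2.86102e-06
Prior × likelihood for each component:
  w_1·p_1 = 0.59 × 0.0203018 = 0.011978
  w_2·p_2 = 0.33 × 0.000193155 = 6.37413e-05
  w_3·p_3 = 0.08 × 2.86102e-06 = 2.28882e-07
Marginal: 0.011978 + 6.37413e-05 + 2.28882e-07 = 0.012042
So the posterior for Group 1 is 0.011978 / 0.012042 ≈ 0.9947.

0.9947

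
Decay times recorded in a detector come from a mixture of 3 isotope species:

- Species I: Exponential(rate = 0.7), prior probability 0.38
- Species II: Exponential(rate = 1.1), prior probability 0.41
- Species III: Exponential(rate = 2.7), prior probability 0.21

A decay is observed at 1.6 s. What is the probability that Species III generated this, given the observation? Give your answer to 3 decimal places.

0.044

By Bayes' theorem, P(k | x) = π_k f_k(x) / Σ_j π_j f_j(x).
Component likelihoods at x = 1.6 s:
  f_I = 0.228396
  f_II = 0.189249
  f_III = 0.0359097
Multiply by the mixture weights:
  π_I·f_I = 0.38 × 0.228396 = 0.0867904
  π_II·f_II = 0.41 × 0.189249 = 0.0775922
  π_III·f_III = 0.21 × 0.0359097 = 0.00754103
Marginal: 0.0867904 + 0.0775922 + 0.00754103 = 0.171924
Responsibility of Species III: 0.00754103 / 0.171924 ≈ 0.044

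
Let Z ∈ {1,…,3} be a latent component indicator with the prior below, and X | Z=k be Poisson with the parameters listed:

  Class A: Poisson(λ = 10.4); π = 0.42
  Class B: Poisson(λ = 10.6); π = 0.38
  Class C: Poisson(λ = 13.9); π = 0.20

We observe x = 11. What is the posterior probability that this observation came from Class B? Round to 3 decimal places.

By Bayes' theorem, P(k | x) = π_k f_k(x) / Σ_j π_j f_j(x).
Poisson probabilities:
  p_A = e^(−10.4)·10.4^11/11! = 0.117368
  p_B = e^(−10.6)·10.6^11/11! = 0.118492
  p_C = e^(−13.9)·13.9^11/11! = 0.0861616
Multiply by the mixture weights:
  π_A·p_A = 0.42 × 0.117368 = 0.0492944
  π_B·p_B = 0.38 × 0.118492 = 0.0450268
  π_C·p_C = 0.20 × 0.0861616 = 0.0172323
Normaliser: 0.0492944 + 0.0450268 + 0.0172323 = 0.111554
So the posterior for Class B is 0.0450268 / 0.111554 ≈ 0.404.

0.404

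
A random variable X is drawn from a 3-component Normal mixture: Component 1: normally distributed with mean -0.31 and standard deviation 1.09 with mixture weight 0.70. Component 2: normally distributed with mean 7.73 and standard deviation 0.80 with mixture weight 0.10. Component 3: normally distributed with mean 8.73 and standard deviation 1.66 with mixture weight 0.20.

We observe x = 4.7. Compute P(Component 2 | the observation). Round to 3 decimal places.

The responsibility of component k is π_k f_k(x) divided by Σ_j π_j f_j(x).
Evaluate each component's likelihood at the observed value:
  f_1 = (1/(1.09·√(2π)))·exp(−(4.7−-0.31)²/(2·1.09²)) = 0.366002·exp(-10.56313) = 9.46185e-06
  f_2 = (1/(0.80·√(2π)))·exp(−(4.7−7.73)²/(2·0.80²)) = 0.498678·exp(-7.17258) = 0.000382656
  f_3 = (1/(1.66·√(2π)))·exp(−(4.7−8.73)²/(2·1.66²)) = 0.240327·exp(-2.94689) = 0.0126178
Unnormalised posteriors:
  π_1·f_1 = 0.70 × 9.46185e-06 = 6.6233e-06
  π_2·f_2 = 0.10 × 0.000382656 = 3.82656e-05
  π_3·f_3 = 0.20 × 0.0126178 = 0.00252356
Marginal: 6.6233e-06 + 3.82656e-05 + 0.00252356 = 0.00256845
P(Component 2 | data) = 3.82656e-05 / 0.00256845 ≈ 0.015

0.015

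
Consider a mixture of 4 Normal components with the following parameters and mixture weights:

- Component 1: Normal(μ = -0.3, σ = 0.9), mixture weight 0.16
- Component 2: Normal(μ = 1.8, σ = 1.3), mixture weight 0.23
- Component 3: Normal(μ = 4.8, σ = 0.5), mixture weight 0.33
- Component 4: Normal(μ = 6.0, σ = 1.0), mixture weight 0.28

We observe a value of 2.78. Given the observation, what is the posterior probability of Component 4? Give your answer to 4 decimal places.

By Bayes' theorem, P(k | x) = P(Z=k) f_k(x) / Σ_j P(Z=j) f_j(x).
Evaluate each component's likelihood at the observed value:
  L_1 = 0.00126918
  L_2 = 0.230975
  L_3 = 0.000227903
  L_4 = 0.00223584
Unnormalised posteriors:
  P(Z=1)·L_1 = 0.16 × 0.00126918 = 0.00020307
  P(Z=2)·L_2 = 0.23 × 0.230975 = 0.0531243
  P(Z=3)·L_3 = 0.33 × 0.000227903 = 7.52079e-05
  P(Z=4)·L_4 = 0.28 × 0.00223584 = 0.000626035
Normaliser: 0.00020307 + 0.0531243 + 7.52079e-05 + 0.000626035 = 0.0540286
P(Component 4 | 2.78) = 0.000626035 / 0.0540286 ≈ 0.0116

0.0116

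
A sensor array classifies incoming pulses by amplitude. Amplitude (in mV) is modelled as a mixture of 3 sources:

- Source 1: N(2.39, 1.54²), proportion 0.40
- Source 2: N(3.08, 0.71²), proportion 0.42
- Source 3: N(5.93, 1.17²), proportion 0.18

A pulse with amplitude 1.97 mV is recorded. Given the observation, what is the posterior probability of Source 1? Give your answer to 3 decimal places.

0.589

The responsibility of component k is π_k f_k(x) divided by Σ_j π_j f_j(x).
Evaluate each component's likelihood at the observed value:
  p_1 = 0.249596
  p_2 = 0.165543
  p_3 = 0.0011096
Unnormalised posteriors:
  π_1·p_1 = 0.40 × 0.249596 = 0.0998385
  π_2·p_2 = 0.42 × 0.165543 = 0.0695279
  π_3·p_3 = 0.18 × 0.0011096 = 0.000199729
Normaliser: 0.0998385 + 0.0695279 + 0.000199729 = 0.169566
Responsibility of Source 1: 0.0998385 / 0.169566 ≈ 0.589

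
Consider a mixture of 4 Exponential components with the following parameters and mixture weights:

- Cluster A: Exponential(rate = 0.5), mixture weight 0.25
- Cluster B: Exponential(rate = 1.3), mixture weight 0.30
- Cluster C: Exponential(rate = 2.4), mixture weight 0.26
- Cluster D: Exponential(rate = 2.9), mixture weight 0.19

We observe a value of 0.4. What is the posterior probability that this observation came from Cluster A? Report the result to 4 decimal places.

0.1372

The responsibility of component k is w_k f_k(x) divided by Σ_j w_j f_j(x).
Evaluate each component's likelihood at the observed value:
  p_A = 0.409365
  p_B = 0.772877
  p_C = 0.918943
  p_D = 0.90911
Prior × likelihood for each component:
  w_A·p_A = 0.25 × 0.409365 = 0.102341
  w_B·p_B = 0.30 × 0.772877 = 0.231863
  w_C·p_C = 0.26 × 0.918943 = 0.238925
  w_D·p_D = 0.19 × 0.90911 = 0.172731
Normaliser: 0.102341 + 0.231863 + 0.238925 + 0.172731 = 0.74586
Responsibility of Cluster A: 0.102341 / 0.74586 ≈ 0.1372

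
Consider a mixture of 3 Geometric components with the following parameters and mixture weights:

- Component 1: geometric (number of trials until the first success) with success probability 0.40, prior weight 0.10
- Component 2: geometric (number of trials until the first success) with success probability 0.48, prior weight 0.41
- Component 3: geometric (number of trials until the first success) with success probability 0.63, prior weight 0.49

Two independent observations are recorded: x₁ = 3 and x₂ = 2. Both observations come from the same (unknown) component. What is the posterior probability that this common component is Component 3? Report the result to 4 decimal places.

0.3705

Apply Bayes' rule: the posterior for each component is proportional to its prior times its likelihood at x.
Since both observations come from the same component, the likelihood for component k is f_k(x₁)·f_k(x₂).
  L_1 = [0.144] × [0.24] = 0.03456
  L_2 = [0.129792] × [0.2496] = 0.0323961
  L_3 = [0.086247] × [0.2331] = 0.0201042
Weight by the priors:
  w_1·L_1 = 0.10 × 0.03456 = 0.003456
  w_2·L_2 = 0.41 × 0.0323961 = 0.0132824
  w_3·L_3 = 0.49 × 0.0201042 = 0.00985105
Sum: 0.003456 + 0.0132824 + 0.00985105 = 0.0265894
Responsibility of Component 3: 0.00985105 / 0.0265894 ≈ 0.3705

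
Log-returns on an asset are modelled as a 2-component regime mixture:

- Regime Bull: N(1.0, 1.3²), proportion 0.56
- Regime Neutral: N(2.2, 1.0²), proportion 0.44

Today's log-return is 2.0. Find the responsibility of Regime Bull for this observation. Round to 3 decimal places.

0.426

Apply Bayes' rule: the posterior for each component is proportional to its prior times its likelihood at x.
Normal densities:
  p_Bull = 0.228285
  p_Neutral = 0.391043
Prior × likelihood for each component:
  w_Bull·p_Bull = 0.56 × 0.228285 = 0.12784
  w_Neutral·p_Neutral = 0.44 × 0.391043 = 0.172059
Evidence: 0.12784 + 0.172059 = 0.299898
P(Regime Bull | data) = 0.12784 / 0.299898 ≈ 0.426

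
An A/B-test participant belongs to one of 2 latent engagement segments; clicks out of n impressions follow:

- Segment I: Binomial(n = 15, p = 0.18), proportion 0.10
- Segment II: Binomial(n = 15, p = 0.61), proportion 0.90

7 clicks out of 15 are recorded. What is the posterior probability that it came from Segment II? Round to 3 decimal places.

0.992

By Bayes' theorem, P(k | x) = π_k f_k(x) / Σ_j π_j f_j(x).
Component likelihoods at x = 7 clicks out of 15:
  f_I = C(15,7)·0.18^7·0.82^8 = 6435·6.1222e-06·0.204414 = 0.00805317
  f_II = C(15,7)·0.61^7·0.39^8 = 6435·0.0314274·0.000535201 = 0.108237
Prior × likelihood for each component:
  π_I·f_I = 0.10 × 0.00805317 = 0.000805317
  π_II·f_II = 0.90 × 0.108237 = 0.097413
Evidence: 0.000805317 + 0.097413 = 0.0982183
Responsibility of Segment II: 0.097413 / 0.0982183 ≈ 0.992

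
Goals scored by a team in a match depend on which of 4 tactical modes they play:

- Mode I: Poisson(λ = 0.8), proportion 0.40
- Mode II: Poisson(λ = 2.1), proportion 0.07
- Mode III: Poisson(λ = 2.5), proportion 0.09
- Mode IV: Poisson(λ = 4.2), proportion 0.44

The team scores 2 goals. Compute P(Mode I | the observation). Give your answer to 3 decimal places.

0.365

The responsibility of component k is P(Z=k) f_k(x) divided by Σ_j P(Z=j) f_j(x).
Component likelihoods at x = 2 goals:
  L_I = e^(−0.8)·0.8^2/2! = 0.143785
  L_II = e^(−2.1)·2.1^2/2! = 0.270016
  L_III = e^(−2.5)·2.5^2/2! = 0.256516
  L_IV = e^(−4.2)·4.2^2/2! = 0.132261
Unnormalised posteriors:
  P(Z=I)·L_I = 0.40 × 0.143785 = 0.0575141
  P(Z=II)·L_II = 0.07 × 0.270016 = 0.0189011
  P(Z=III)·L_III = 0.09 × 0.256516 = 0.0230864
  P(Z=IV)·L_IV = 0.44 × 0.132261 = 0.0581948
Sum: 0.0575141 + 0.0189011 + 0.0230864 + 0.0581948 = 0.157696
Responsibility of Mode I: 0.0575141 / 0.157696 ≈ 0.365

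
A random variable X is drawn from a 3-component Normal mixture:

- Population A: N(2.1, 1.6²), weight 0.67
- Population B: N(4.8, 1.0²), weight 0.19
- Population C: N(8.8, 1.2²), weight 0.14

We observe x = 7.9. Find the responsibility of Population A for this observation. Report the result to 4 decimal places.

0.0065

Posterior ∝ prior × likelihood, so P(k | x) ∝ w_k f_k(x); normalise over all components.
Component likelihoods at x = 7.9:
  L_A = (1/(1.6·√(2π)))·exp(−(7.9−2.1)²/(2·1.6²)) = 0.249339·exp(-6.57031) = 0.000349413
  L_B = (1/(1.0·√(2π)))·exp(−(7.9−4.8)²/(2·1.0²)) = 0.398942·exp(-4.80500) = 0.00326682
  L_C = (1/(1.2·√(2π)))·exp(−(7.9−8.8)²/(2·1.2²)) = 0.332452·exp(-0.28125) = 0.250948
Unnormalised posteriors:
  w_A·L_A = 0.67 × 0.000349413 = 0.000234107
  w_B·L_B = 0.19 × 0.00326682 = 0.000620696
  w_C·L_C = 0.14 × 0.250948 = 0.0351327
Evidence: 0.000234107 + 0.000620696 + 0.0351327 = 0.0359875
P(Population A | 7.9) = 0.000234107 / 0.0359875 ≈ 0.0065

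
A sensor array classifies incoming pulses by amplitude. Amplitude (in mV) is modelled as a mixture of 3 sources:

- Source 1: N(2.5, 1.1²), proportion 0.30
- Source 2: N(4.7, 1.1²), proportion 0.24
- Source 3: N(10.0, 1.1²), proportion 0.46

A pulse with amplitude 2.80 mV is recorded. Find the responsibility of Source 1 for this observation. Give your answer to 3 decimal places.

0.843

The responsibility of component k is w_k f_k(x) divided by Σ_j w_j f_j(x).
Normal densities:
  p_1 = 0.349435
  p_2 = 0.0815952
  p_3 = 1.8042e-10
Prior × likelihood for each component:
  w_1·p_1 = 0.30 × 0.349435 = 0.10483
  w_2·p_2 = 0.24 × 0.0815952 = 0.0195829
  w_3·p_3 = 0.46 × 1.8042e-10 = 8.2993e-11
Evidence: 0.10483 + 0.0195829 + 8.2993e-11 = 0.124413
P(Source 1 | data) = 0.10483 / 0.124413 ≈ 0.843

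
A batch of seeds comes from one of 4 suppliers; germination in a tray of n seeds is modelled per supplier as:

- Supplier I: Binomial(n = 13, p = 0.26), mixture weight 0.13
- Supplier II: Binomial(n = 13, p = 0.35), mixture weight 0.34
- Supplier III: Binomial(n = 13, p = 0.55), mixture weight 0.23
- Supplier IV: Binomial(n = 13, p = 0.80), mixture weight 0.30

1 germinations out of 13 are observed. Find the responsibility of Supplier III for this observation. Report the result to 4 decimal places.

Apply Bayes' rule: the posterior for each component is proportional to its prior times its likelihood at x.
Binomial probabilities:
  p_I = C(13,1)·0.26^1·0.74^12 = 13·0.26·0.0269638 = 0.0911375
  p_II = C(13,1)·0.35^1·0.65^12 = 13·0.35·0.00568801 = 0.0258804
  p_III = C(13,1)·0.55^1·0.45^12 = 13·0.55·6.89525e-05 = 0.000493011
  p_IV = C(13,1)·0.80^1·0.20^12 = 13·0.8·4.096e-09 = 4.25984e-08
Prior × likelihood for each component:
  P(Z=I)·p_I = 0.13 × 0.0911375 = 0.0118479
  P(Z=II)·p_II = 0.34 × 0.0258804 = 0.00879935
  P(Z=III)·p_III = 0.23 × 0.000493011 = 0.000113392
  P(Z=IV)·p_IV = 0.30 × 4.25984e-08 = 1.27795e-08
Evidence: 0.0118479 + 0.00879935 + 0.000113392 + 1.27795e-08 = 0.0207606
P(Supplier III | 1 germinations out of 13) ≈ 0.0055

0.0055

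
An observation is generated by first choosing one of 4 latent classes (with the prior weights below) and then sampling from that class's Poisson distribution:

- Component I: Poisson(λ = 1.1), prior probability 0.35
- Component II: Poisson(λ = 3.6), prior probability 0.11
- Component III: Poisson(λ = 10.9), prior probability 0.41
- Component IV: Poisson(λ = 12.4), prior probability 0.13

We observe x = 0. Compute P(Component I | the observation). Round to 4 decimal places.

0.9748

P(component k | x) = π_k·f_k(x) / marginal(x), where marginal(x) = Σ_j π_j·f_j(x).
Evaluate each component's likelihood at the observed value:
  f_I = e^(−1.1)·1.1^0/0! = 0.332871
  f_II = e^(−3.6)·3.6^0/0! = 0.0273237
  f_III = e^(−10.9)·10.9^0/0! = 1.84582e-05
  f_IV = e^(−12.4)·12.4^0/0! = 4.11859e-06
Weight by the priors:
  π_I·f_I = 0.35 × 0.332871 = 0.116505
  π_II·f_II = 0.11 × 0.0273237 = 0.00300561
  π_III·f_III = 0.41 × 1.84582e-05 = 7.56788e-06
  π_IV·f_IV = 0.13 × 4.11859e-06 = 5.35417e-07
Evidence: 0.116505 + 0.00300561 + 7.56788e-06 + 5.35417e-07 = 0.119519
P(Component I | x) = 0.116505 / 0.119519 ≈ 0.9748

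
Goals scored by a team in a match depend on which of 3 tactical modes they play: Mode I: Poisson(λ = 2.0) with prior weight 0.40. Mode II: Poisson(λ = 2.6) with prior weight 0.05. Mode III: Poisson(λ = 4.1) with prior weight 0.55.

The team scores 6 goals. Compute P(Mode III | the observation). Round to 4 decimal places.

0.9037

By Bayes' theorem, P(k | x) = w_k f_k(x) / Σ_j w_j f_j(x).
Poisson probabilities:
  f_I = 0.0120298
  f_II = 0.0318671
  f_III = 0.109336
Prior × likelihood for each component:
  w_I·f_I = 0.40 × 0.0120298 = 0.00481192
  w_II·f_II = 0.05 × 0.0318671 = 0.00159335
  w_III·f_III = 0.55 × 0.109336 = 0.0601348
Denominator: 0.00481192 + 0.00159335 + 0.0601348 = 0.0665401
So the posterior for Mode III is 0.0601348 / 0.0665401 ≈ 0.9037.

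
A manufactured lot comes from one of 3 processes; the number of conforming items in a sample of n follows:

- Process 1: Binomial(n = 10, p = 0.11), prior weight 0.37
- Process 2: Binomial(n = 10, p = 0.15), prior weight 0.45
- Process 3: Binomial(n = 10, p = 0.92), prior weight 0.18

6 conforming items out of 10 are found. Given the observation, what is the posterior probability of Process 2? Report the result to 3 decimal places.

P(component k | x) = P(Z=k)·f_k(x) / marginal(x), where marginal(x) = Σ_j P(Z=j)·f_j(x).
Component likelihoods at x = 6 conforming items out of 10:
  f_1 = 0.000233419
  f_2 = 0.00124866
  f_3 = 0.00521562
Multiply by the mixture weights:
  P(Z=1)·f_1 = 0.37 × 0.000233419 = 8.63649e-05
  P(Z=2)·f_2 = 0.45 × 0.00124866 = 0.000561895
  P(Z=3)·f_3 = 0.18 × 0.00521562 = 0.000938812
Normaliser: 8.63649e-05 + 0.000561895 + 0.000938812 = 0.00158707
So the posterior for Process 2 is 0.000561895 / 0.00158707 ≈ 0.354.

0.354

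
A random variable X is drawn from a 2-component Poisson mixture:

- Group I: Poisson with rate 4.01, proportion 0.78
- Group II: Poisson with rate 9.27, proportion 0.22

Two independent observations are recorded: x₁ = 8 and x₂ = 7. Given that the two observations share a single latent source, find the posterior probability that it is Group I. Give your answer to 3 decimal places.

The responsibility of component k is P(Z=k) f_k(x) divided by Σ_j P(Z=j) f_j(x).
Since both observations come from the same component, the likelihood for component k is f_k(x₁)·f_k(x₂).
  p_I = [e^(−4.01)·4.01^8/8! = 0.0300686] × [0.0599873] = 0.00180374
  p_II = [e^(−9.27)·9.27^8/8! = 0.127411] × [0.109956] = 0.0140096
Weight by the priors:
  P(Z=I)·p_I = 0.78 × 0.00180374 = 0.00140691
  P(Z=II)·p_II = 0.22 × 0.0140096 = 0.00308211
Sum: 0.00140691 + 0.00308211 = 0.00448902
Responsibility of Group I: 0.00140691 / 0.00448902 ≈ 0.313

0.313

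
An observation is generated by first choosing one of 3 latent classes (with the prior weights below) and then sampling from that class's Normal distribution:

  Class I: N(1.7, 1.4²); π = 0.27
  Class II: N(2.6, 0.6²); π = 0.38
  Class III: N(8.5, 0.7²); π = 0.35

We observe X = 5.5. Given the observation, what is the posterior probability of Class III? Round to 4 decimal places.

P(component k | x) = π_k·f_k(x) / marginal(x), where marginal(x) = Σ_j π_j·f_j(x).
Evaluate each component's likelihood at the observed value:
  L_I = (1/(1.4·√(2π)))·exp(−(5.5−1.7)²/(2·1.4²)) = 0.284959·exp(-3.68367) = 0.00716115
  L_II = (1/(0.6·√(2π)))·exp(−(5.5−2.6)²/(2·0.6²)) = 0.664904·exp(-11.68056) = 5.62287e-06
  L_III = (1/(0.7·√(2π)))·exp(−(5.5−8.5)²/(2·0.7²)) = 0.569918·exp(-9.18367) = 5.8532e-05
Unnormalised posteriors:
  π_I·L_I = 0.27 × 0.00716115 = 0.00193351
  π_II·L_II = 0.38 × 5.62287e-06 = 2.13669e-06
  π_III·L_III = 0.35 × 5.8532e-05 = 2.04862e-05
Evidence: 0.00193351 + 2.13669e-06 + 2.04862e-05 = 0.00195613
So the posterior for Class III is 2.04862e-05 / 0.00195613 ≈ 0.0105.

0.0105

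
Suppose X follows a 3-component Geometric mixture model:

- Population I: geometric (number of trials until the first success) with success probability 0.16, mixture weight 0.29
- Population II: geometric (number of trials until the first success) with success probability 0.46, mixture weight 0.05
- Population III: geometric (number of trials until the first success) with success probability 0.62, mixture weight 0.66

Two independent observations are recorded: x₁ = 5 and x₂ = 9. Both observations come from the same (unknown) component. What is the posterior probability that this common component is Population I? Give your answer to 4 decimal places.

0.9905

By Bayes' theorem, P(k | x) = w_k f_k(x) / Σ_j w_j f_j(x).
Since both observations come from the same component, the likelihood for component k is f_k(x₁)·f_k(x₂).
  L_I = [0.16·(1−0.16)^4 = 0.16·0.497871 = 0.0796594] × [0.0396601] = 0.0031593
  L_II = [0.46·(1−0.46)^4 = 0.46·0.0850306 = 0.0391141] × [0.00332589] = 0.000130089
  L_III = [0.62·(1−0.62)^4 = 0.62·0.0208514 = 0.0129278] × [0.000269563] = 3.48487e-06
Prior × likelihood for each component:
  w_I·L_I = 0.29 × 0.0031593 = 0.000916198
  w_II·L_II = 0.05 × 0.000130089 = 6.50445e-06
  w_III·L_III = 0.66 × 3.48487e-06 = 2.30001e-06
Denominator: 0.000916198 + 6.50445e-06 + 2.30001e-06 = 0.000925003
P(Population I | x₁,x₂) = 0.000916198 / 0.000925003 ≈ 0.9905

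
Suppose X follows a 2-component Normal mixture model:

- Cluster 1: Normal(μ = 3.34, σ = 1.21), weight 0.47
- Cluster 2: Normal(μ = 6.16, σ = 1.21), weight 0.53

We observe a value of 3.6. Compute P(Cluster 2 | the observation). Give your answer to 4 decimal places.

0.1096

By Bayes' theorem, P(k | x) = P(Z=k) f_k(x) / Σ_j P(Z=j) f_j(x).
Component likelihoods at x = 3.6:
  p_1 = (1/(1.21·√(2π)))·exp(−(3.6−3.34)²/(2·1.21²)) = 0.329704·exp(-0.02309) = 0.32218
  p_2 = (1/(1.21·√(2π)))·exp(−(3.6−6.16)²/(2·1.21²)) = 0.329704·exp(-2.23810) = 0.0351666
Prior × likelihood for each component:
  P(Z=1)·p_1 = 0.47 × 0.32218 = 0.151425
  P(Z=2)·p_2 = 0.53 × 0.0351666 = 0.0186383
Sum: 0.151425 + 0.0186383 = 0.170063
Responsibility of Cluster 2: 0.0186383 / 0.170063 ≈ 0.1096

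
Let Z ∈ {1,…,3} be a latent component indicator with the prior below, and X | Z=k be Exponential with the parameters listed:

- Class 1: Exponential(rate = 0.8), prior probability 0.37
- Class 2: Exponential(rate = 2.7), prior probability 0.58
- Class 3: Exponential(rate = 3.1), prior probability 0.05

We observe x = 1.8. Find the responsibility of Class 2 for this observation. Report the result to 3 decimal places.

0.146

Posterior ∝ prior × likelihood, so P(k | x) ∝ P(Z=k) f_k(x); normalise over all components.
Component likelihoods at x = 1.8:
  L_1 = 0.189542
  L_2 = 0.0209263
  L_3 = 0.011695
Weight by the priors:
  P(Z=1)·L_1 = 0.37 × 0.189542 = 0.0701306
  P(Z=2)·L_2 = 0.58 × 0.0209263 = 0.0121373
  P(Z=3)·L_3 = 0.05 × 0.011695 = 0.000584748
Marginal: 0.0701306 + 0.0121373 + 0.000584748 = 0.0828526
P(Class 2 | x) = 0.0121373 / 0.0828526 ≈ 0.146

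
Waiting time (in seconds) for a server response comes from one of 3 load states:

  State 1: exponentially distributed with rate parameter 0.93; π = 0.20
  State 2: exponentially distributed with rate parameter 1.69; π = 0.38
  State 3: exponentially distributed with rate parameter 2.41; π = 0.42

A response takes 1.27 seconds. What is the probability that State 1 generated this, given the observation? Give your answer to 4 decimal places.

0.3179

By Bayes' theorem, P(k | x) = w_k f_k(x) / Σ_j w_j f_j(x).
Component likelihoods at x = 1.27 seconds:
  f_1 = 0.285455
  f_2 = 0.197588
  f_3 = 0.11292
Unnormalised posteriors:
  w_1·f_1 = 0.20 × 0.285455 = 0.057091
  w_2·f_2 = 0.38 × 0.197588 = 0.0750834
  w_3·f_3 = 0.42 × 0.11292 = 0.0474265
Evidence: 0.057091 + 0.0750834 + 0.0474265 = 0.179601
P(State 1 | data) = 0.057091 / 0.179601 ≈ 0.3179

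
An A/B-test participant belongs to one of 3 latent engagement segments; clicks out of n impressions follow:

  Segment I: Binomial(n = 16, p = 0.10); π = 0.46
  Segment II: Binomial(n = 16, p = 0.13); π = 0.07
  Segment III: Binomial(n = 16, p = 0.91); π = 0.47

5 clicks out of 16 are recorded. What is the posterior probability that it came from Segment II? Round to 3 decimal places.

By Bayes' theorem, P(k | x) = w_k f_k(x) / Σ_j w_j f_j(x).
Binomial probabilities:
  L_I = 0.0137072
  L_II = 0.0350519
  L_III = 8.55376e-09
Weight by the priors:
  w_I·L_I = 0.46 × 0.0137072 = 0.00630533
  w_II·L_II = 0.07 × 0.0350519 = 0.00245363
  w_III·L_III = 0.47 × 8.55376e-09 = 4.02027e-09
Sum: 0.00630533 + 0.00245363 + 4.02027e-09 = 0.00875897
So the posterior for Segment II is 0.00245363 / 0.00875897 ≈ 0.280.

0.280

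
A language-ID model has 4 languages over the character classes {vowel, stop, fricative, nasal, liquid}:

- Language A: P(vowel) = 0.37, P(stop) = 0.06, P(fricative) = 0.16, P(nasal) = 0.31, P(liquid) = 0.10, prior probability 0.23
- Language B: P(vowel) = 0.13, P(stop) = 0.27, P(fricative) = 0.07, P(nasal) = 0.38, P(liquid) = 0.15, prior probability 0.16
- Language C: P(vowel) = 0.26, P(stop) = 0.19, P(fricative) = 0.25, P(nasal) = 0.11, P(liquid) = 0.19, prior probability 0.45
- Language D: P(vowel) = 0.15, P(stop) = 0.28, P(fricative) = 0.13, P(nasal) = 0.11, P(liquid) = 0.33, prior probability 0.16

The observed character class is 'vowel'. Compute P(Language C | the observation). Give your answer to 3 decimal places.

The responsibility of component k is P(Z=k) f_k(x) divided by Σ_j P(Z=j) f_j(x).
Component likelihoods at x = 'vowel':
  p_A = 0.37
  p_B = 0.13
  p_C = 0.26
  p_D = 0.15
Unnormalised posteriors:
  P(Z=A)·p_A = 0.23 × 0.37 = 0.0851
  P(Z=B)·p_B = 0.16 × 0.13 = 0.0208
  P(Z=C)·p_C = 0.45 × 0.26 = 0.117
  P(Z=D)·p_D = 0.16 × 0.15 = 0.024
Normaliser: 0.0851 + 0.0208 + 0.117 + 0.024 = 0.2469
Responsibility of Language C: 0.117 / 0.2469 ≈ 0.474

0.474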